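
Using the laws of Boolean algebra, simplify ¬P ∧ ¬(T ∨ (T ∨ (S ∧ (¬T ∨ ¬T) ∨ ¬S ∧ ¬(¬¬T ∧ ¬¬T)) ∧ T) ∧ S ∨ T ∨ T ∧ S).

¬P ∧ ¬(T ∨ (T ∨ (S ∧ (¬T ∨ ¬T) ∨ ¬S ∧ ¬(¬¬T ∧ ¬¬T)) ∧ T) ∧ S ∨ T ∨ T ∧ S)
= ¬P ∧ ¬(T ∨ (T ∨ (S ∧ (¬T ∨ ¬T) ∨ ¬S ∧ (¬T ∨ ¬T)) ∧ T) ∧ S ∨ T ∨ T ∧ S)   (De Morgan)
= ¬P ∧ ¬(T ∨ (T ∨ (¬T ∨ ¬T) ∧ T) ∧ S ∨ T ∨ T ∧ S)   (distribution)
= ¬P ∧ ¬(T ∨ (T ∨ ¬T ∧ T) ∧ S ∨ T ∨ T ∧ S)   (idempotence)
= ¬P ∧ ¬(T ∨ T ∧ S ∨ T ∨ T ∧ S)   (complement / identity)
= ¬P ∧ ¬(T ∨ T ∧ S)   (idempotence)
= ¬P ∧ ¬T   (absorption)

¬P ∧ ¬T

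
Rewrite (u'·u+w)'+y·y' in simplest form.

w'

(u'·u+w)'+y·y'
= (u'·u+w)'   — complement / identity
= w'   — complement / identity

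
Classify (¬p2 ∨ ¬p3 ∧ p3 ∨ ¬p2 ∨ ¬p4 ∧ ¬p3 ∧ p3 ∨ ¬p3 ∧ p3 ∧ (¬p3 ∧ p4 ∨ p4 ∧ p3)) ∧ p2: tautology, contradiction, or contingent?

(¬p2 ∨ ¬p3 ∧ p3 ∨ ¬p2 ∨ ¬p4 ∧ ¬p3 ∧ p3 ∨ ¬p3 ∧ p3 ∧ (¬p3 ∧ p4 ∨ p4 ∧ p3)) ∧ p2
= (¬p2 ∨ ¬p3 ∧ p3 ∨ ¬p2 ∨ ¬p4 ∧ ¬p3 ∧ p3 ∨ ¬p3 ∧ p3 ∧ p4) ∧ p2
= (¬p2 ∨ ¬p3 ∧ p3 ∨ ¬p2 ∨ ¬p3 ∧ p3) ∧ p2
= (¬p2 ∨ ¬p3 ∧ p3) ∧ p2
= ¬p2 ∧ p2
= False

contradiction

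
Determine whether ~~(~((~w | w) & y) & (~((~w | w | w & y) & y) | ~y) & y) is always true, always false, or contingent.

always false

~~(~((~w | w) & y) & (~((~w | w | w & y) & y) | ~y) & y)
= ~((~w | w) & y) & (~((~w | w | w & y) & y) | ~y) & y   [double negation]
= ~((~w | w) & y) & (~((~w | w) & y) | ~y) & y   [absorption]
= ~((~w | w) & y) & y   [absorption]
= ~y & y   [complement / identity]
= 0   [complement]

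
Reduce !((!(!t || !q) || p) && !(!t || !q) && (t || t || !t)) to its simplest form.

!t || !q

!((!(!t || !q) || p) && !(!t || !q) && (t || t || !t))
= !((!(!t || !q) || p) && !(!t || !q) && (t || !t))
= !(!(!t || !q) && (t || !t))
= !!(!t || !q)
= !t || !q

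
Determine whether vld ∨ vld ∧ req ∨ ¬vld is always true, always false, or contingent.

vld ∨ vld ∧ req ∨ ¬vld
= vld ∨ ¬vld   (absorption)
= True   (complement)

always true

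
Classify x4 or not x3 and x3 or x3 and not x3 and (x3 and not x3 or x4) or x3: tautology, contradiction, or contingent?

contingent

x4 or not x3 and x3 or x3 and not x3 and (x3 and not x3 or x4) or x3
= x4 or not x3 and x3 or x3 and not x3 or x3   (absorption)
= x4 or not x3 and x3 or x3   (complement / identity)
= x4 or x3   (complement / identity)
This depends on x3, x4, so it is not a constant.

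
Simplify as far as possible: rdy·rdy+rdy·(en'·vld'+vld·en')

rdy

rdy·rdy+rdy·(en'·vld'+vld·en')
= (rdy+en'·vld'+vld·en')·rdy
= (rdy+en')·rdy
= rdy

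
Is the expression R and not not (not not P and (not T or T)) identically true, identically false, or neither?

neither

R and not not (not not P and (not T or T))
= R and not not not not P
= R and not not P
= R and P
This depends on P, R, so it is not a constant.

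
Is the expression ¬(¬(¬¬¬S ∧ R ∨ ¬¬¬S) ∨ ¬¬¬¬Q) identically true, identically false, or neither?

neither

¬(¬(¬¬¬S ∧ R ∨ ¬¬¬S) ∨ ¬¬¬¬Q)
= ¬(¬(¬¬¬S ∧ R ∨ ¬¬¬S) ∨ ¬¬Q)
= ¬(¬¬¬¬S ∨ ¬¬Q)
= ¬(¬¬S ∨ ¬¬Q)
= ¬S ∧ ¬Q
This depends on Q, S, so it is not a constant.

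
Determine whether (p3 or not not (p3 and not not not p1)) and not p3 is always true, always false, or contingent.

(p3 or not not (p3 and not not not p1)) and not p3
= (p3 or not not (p3 and not p1)) and not p3   — double negation
= (p3 or p3 and not p1) and not p3   — double negation
= p3 and not p3   — absorption
= False   — complement

always false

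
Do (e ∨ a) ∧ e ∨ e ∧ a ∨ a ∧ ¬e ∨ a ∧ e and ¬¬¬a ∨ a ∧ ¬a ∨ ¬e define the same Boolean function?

No

E1: (e ∨ a) ∧ e ∨ e ∧ a ∨ a ∧ ¬e ∨ a ∧ e
    = (e ∨ a) ∧ e ∨ e ∧ a ∨ a
    = e ∨ e ∧ a ∨ a
    = e ∨ a
E2: ¬¬¬a ∨ a ∧ ¬a ∨ ¬e
    = ¬¬¬a ∨ ¬e
    = ¬a ∨ ¬e
These differ: at a=0, e=0, E1 = 0 but E2 = 1.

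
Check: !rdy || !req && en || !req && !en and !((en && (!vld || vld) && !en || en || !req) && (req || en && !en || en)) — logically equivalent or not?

No

E1: !rdy || !req && en || !req && !en
    = !rdy || !req   [distribution]
E2: !((en && (!vld || vld) && !en || en || !req) && (req || en && !en || en))
    = !((en && !en || en || !req) && (req || en && !en || en))   [complement / identity]
    = !(en && !en || en || !req && req)   [distribution]
    = !(en && !en || en)   [complement / identity]
    = !en   [complement / identity]
These differ: at en=1, rdy=0, req=0, vld=0, E1 = 1 but E2 = 0.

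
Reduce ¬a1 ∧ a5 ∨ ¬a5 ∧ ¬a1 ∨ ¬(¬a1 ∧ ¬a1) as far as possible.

True

¬a1 ∧ a5 ∨ ¬a5 ∧ ¬a1 ∨ ¬(¬a1 ∧ ¬a1)
= ¬a1 ∧ a5 ∨ ¬a5 ∧ ¬a1 ∨ ¬¬a1   [idempotence]
= ¬a1 ∨ ¬¬a1   [distribution]
= ¬a1 ∨ a1   [double negation]
= True   [complement]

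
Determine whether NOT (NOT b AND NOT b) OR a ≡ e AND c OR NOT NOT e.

E1: NOT (NOT b AND NOT b) OR a
    = NOT NOT b OR a   — idempotence
    = b OR a   — double negation
E2: e AND c OR NOT NOT e
    = e AND c OR e   — double negation
    = e   — absorption
These differ: at a=1, b=0, c=0, e=0, E1 = 1 but E2 = 0.

No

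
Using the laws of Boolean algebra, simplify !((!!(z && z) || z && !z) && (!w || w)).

!((!!(z && z) || z && !z) && (!w || w))
= !(!!(z && z) || z && !z)   (complement / identity)
= !(z && z || z && !z)   (double negation)
= !z   (distribution)

!z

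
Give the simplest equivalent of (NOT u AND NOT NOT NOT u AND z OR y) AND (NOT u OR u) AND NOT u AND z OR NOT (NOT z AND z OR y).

NOT u AND z OR NOT y

(NOT u AND NOT NOT NOT u AND z OR y) AND (NOT u OR u) AND NOT u AND z OR NOT (NOT z AND z OR y)
= (NOT u AND NOT NOT NOT u AND z OR y) AND (NOT u OR u) AND NOT u AND z OR NOT y   [complement / identity]
= (NOT u AND NOT u AND z OR y) AND (NOT u OR u) AND NOT u AND z OR NOT y   [double negation]
= (NOT u AND NOT u AND z OR y) AND NOT u AND z OR NOT y   [complement / identity]
= (NOT u AND z OR y) AND NOT u AND z OR NOT y   [idempotence]
= NOT u AND z OR NOT y   [absorption]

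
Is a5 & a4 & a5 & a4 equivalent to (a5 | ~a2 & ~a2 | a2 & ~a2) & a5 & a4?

Yes

E1: a5 & a4 & a5 & a4
    = a5 & a4   — idempotence
E2: (a5 | ~a2 & ~a2 | a2 & ~a2) & a5 & a4
    = (a5 | ~a2) & a5 & a4   — distribution
    = a5 & a4   — absorption
Both reduce to a5 & a4, so they are equivalent.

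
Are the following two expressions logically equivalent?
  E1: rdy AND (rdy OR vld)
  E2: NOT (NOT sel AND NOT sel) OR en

E1: rdy AND (rdy OR vld)
    = rdy   — absorption
E2: NOT (NOT sel AND NOT sel) OR en
    = sel OR sel OR en   — De Morgan
    = sel OR en   — idempotence
These differ: at en=0, rdy=0, sel=1, vld=0, E1 = 0 but E2 = 1.

No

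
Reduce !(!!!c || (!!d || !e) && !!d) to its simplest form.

c && !d

!(!!!c || (!!d || !e) && !!d)
= !(!!!c || !!d)   (absorption)
= !(!c || !!d)   (double negation)
= c && !d   (De Morgan)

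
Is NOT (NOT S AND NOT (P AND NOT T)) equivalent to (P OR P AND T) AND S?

E1: NOT (NOT S AND NOT (P AND NOT T))
    = S OR P AND NOT T   — De Morgan
E2: (P OR P AND T) AND S
    = P AND S   — absorption
These differ: at P=0, S=1, T=0, E1 = 1 but E2 = 0.

No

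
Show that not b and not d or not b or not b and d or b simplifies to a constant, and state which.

not b and not d or not b or not b and d or b
= not b or not b and d or b   [absorption]
= not b or b   [absorption]
= True   [complement]

True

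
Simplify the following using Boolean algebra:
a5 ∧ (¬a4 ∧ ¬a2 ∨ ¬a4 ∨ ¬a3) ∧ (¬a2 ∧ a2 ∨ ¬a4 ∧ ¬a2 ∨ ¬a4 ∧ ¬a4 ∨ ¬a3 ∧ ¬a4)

a5 ∧ (¬a4 ∧ ¬a2 ∨ ¬a4 ∨ ¬a3) ∧ (¬a2 ∧ a2 ∨ ¬a4 ∧ ¬a2 ∨ ¬a4 ∧ ¬a4 ∨ ¬a3 ∧ ¬a4)
= a5 ∧ (¬a4 ∧ ¬a2 ∨ ¬a4 ∨ ¬a3) ∧ (¬a2 ∧ a2 ∨ ¬a4 ∧ ¬a2 ∨ ¬a4 ∧ (¬a4 ∨ ¬a3))   [distribution]
= a5 ∧ (¬a4 ∧ ¬a2 ∨ ¬a4 ∨ ¬a3) ∧ (¬a4 ∧ ¬a2 ∨ ¬a4 ∧ (¬a4 ∨ ¬a3))   [complement / identity]
= a5 ∧ (¬a4 ∧ ¬a2 ∨ ¬a4 ∨ ¬a3) ∧ (¬a4 ∧ ¬a2 ∨ ¬a4)   [absorption]
= a5 ∧ (¬a4 ∧ ¬a2 ∨ ¬a4)   [absorption]
= a5 ∧ ¬a4   [absorption]

a5 ∧ ¬a4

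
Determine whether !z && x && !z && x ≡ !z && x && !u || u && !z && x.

E1: !z && x && !z && x
    = !z && x   (idempotence)
E2: !z && x && !u || u && !z && x
    = (!u || u) && !z && x   (distribution)
    = !z && x   (complement / identity)
Both reduce to !z && x, so they are equivalent.

Yes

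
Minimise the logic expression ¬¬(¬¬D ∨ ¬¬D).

D

¬¬(¬¬D ∨ ¬¬D)
= ¬(¬D ∧ ¬D)   — De Morgan
= D ∨ D   — De Morgan
= D   — idempotence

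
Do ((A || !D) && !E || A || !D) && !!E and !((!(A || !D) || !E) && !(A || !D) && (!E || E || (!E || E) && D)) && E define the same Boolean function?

Yes

E1: ((A || !D) && !E || A || !D) && !!E
    = ((A || !D) && !E || A || !D) && E   — double negation
    = (A || !D) && E   — absorption
E2: !((!(A || !D) || !E) && !(A || !D) && (!E || E || (!E || E) && D)) && E
    = !((!(A || !D) || !E) && !(A || !D) && (!E || E)) && E   — absorption
    = !((!(A || !D) || !E) && !(A || !D)) && E   — complement / identity
    = !!(A || !D) && E   — absorption
    = (A || !D) && E   — double negation
Both reduce to (A || !D) && E, so they are equivalent.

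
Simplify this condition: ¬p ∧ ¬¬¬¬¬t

¬p ∧ ¬¬¬¬¬t
= ¬p ∧ ¬¬¬t   [double negation]
= ¬p ∧ ¬t   [double negation]

¬p ∧ ¬t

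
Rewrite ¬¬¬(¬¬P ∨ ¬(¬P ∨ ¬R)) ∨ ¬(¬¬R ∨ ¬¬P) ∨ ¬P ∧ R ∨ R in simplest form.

¬¬¬(¬¬P ∨ ¬(¬P ∨ ¬R)) ∨ ¬(¬¬R ∨ ¬¬P) ∨ ¬P ∧ R ∨ R
= ¬¬¬(¬¬P ∨ ¬(¬P ∨ ¬R)) ∨ ¬R ∧ ¬P ∨ ¬P ∧ R ∨ R   — De Morgan
= ¬¬(¬P ∧ (¬P ∨ ¬R)) ∨ ¬R ∧ ¬P ∨ ¬P ∧ R ∨ R   — De Morgan
= ¬¬(¬P ∧ (¬P ∨ ¬R)) ∨ ¬P ∨ R   — distribution
= ¬¬¬P ∨ ¬P ∨ R   — absorption
= ¬P ∨ ¬P ∨ R   — double negation
= ¬P ∨ R   — idempotence

¬P ∨ R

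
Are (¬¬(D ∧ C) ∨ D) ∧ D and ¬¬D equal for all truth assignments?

E1: (¬¬(D ∧ C) ∨ D) ∧ D
    = (D ∧ C ∨ D) ∧ D   — double negation
    = D ∧ D   — absorption
    = D   — idempotence
E2: ¬¬D
    = D   — double negation
Both reduce to D, so they are equivalent.

Yes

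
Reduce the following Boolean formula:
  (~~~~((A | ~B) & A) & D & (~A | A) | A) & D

A & D

(~~~~((A | ~B) & A) & D & (~A | A) | A) & D
= (~~((A | ~B) & A) & D & (~A | A) | A) & D   — double negation
= (~~A & D & (~A | A) | A) & D   — absorption
= (~~A & D | A) & D   — complement / identity
= (A & D | A) & D   — double negation
= A & D   — absorption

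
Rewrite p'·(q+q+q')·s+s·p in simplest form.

s

p'·(q+q+q')·s+s·p
= p'·(q+q')·s+s·p   [idempotence]
= p'·s+s·p   [complement / identity]
= s   [distribution]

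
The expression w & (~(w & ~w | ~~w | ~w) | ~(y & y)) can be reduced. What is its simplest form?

w & ~y

w & (~(w & ~w | ~~w | ~w) | ~(y & y))
= w & (~(~~w | ~w) | ~(y & y))   — complement / identity
= w & (~w & w | ~(y & y))   — De Morgan
= w & ~(y & y)   — complement / identity
= w & ~y   — idempotence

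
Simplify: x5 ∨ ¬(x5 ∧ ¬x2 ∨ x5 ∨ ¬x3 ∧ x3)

True

x5 ∨ ¬(x5 ∧ ¬x2 ∨ x5 ∨ ¬x3 ∧ x3)
= x5 ∨ ¬(x5 ∧ ¬x2 ∨ x5)   (complement / identity)
= x5 ∨ ¬x5   (absorption)
= True   (complement)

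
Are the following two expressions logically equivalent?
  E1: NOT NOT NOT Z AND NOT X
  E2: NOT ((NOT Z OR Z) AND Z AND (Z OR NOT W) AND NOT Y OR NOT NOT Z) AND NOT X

Yes

E1: NOT NOT NOT Z AND NOT X
    = NOT Z AND NOT X   — double negation
E2: NOT ((NOT Z OR Z) AND Z AND (Z OR NOT W) AND NOT Y OR NOT NOT Z) AND NOT X
    = NOT ((NOT Z OR Z) AND Z AND (Z OR NOT W) AND NOT Y OR Z) AND NOT X   — double negation
    = NOT ((NOT Z OR Z) AND Z AND NOT Y OR Z) AND NOT X   — absorption
    = NOT (Z AND NOT Y OR Z) AND NOT X   — complement / identity
    = NOT Z AND NOT X   — absorption
Both reduce to NOT Z AND NOT X, so they are equivalent.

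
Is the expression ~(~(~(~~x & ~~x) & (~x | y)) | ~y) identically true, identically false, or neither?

neither

~(~(~(~~x & ~~x) & (~x | y)) | ~y)
= ~(~(~~~x & (~x | y)) | ~y)   — idempotence
= ~(~(~x & (~x | y)) | ~y)   — double negation
= ~x & (~x | y) & y   — De Morgan
= ~x & y   — absorption
This depends on x, y, so it is not a constant.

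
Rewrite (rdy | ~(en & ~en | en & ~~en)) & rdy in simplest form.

(rdy | ~(en & ~en | en & ~~en)) & rdy
= (rdy | ~(en & ~en | en & en)) & rdy
= (rdy | ~en) & rdy
= rdy

rdy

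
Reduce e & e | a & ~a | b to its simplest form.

e | b

e & e | a & ~a | b
= e & e | b
= e | b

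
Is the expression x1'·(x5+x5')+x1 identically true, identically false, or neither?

identically true

x1'·(x5+x5')+x1
= x1'+x1   (complement / identity)
= 1   (complement)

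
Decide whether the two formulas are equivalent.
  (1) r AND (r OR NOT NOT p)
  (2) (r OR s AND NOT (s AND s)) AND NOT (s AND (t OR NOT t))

E1: r AND (r OR NOT NOT p)
    = r AND (r OR p)   — double negation
    = r   — absorption
E2: (r OR s AND NOT (s AND s)) AND NOT (s AND (t OR NOT t))
    = (r OR s AND NOT s) AND NOT (s AND (t OR NOT t))   — idempotence
    = (r OR s AND NOT s) AND NOT s   — complement / identity
    = r AND NOT s   — complement / identity
These differ: at p=0, r=1, s=1, t=0, E1 = 1 but E2 = 0.

No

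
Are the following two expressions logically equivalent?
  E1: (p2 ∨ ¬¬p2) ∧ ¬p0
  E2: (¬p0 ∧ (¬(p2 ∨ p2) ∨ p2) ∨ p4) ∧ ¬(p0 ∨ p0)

No

E1: (p2 ∨ ¬¬p2) ∧ ¬p0
    = (p2 ∨ p2) ∧ ¬p0   (double negation)
    = p2 ∧ ¬p0   (idempotence)
E2: (¬p0 ∧ (¬(p2 ∨ p2) ∨ p2) ∨ p4) ∧ ¬(p0 ∨ p0)
    = (¬p0 ∧ (¬p2 ∨ p2) ∨ p4) ∧ ¬(p0 ∨ p0)   (idempotence)
    = (¬p0 ∨ p4) ∧ ¬(p0 ∨ p0)   (complement / identity)
    = (¬p0 ∨ p4) ∧ ¬p0   (idempotence)
    = ¬p0   (absorption)
These differ: at p0=0, p2=0, p4=1, E1 = 0 but E2 = 1.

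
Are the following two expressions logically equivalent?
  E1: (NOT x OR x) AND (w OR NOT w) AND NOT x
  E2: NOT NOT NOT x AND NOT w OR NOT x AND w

Yes

E1: (NOT x OR x) AND (w OR NOT w) AND NOT x
    = (NOT x OR x) AND NOT x
    = NOT x
E2: NOT NOT NOT x AND NOT w OR NOT x AND w
    = NOT x AND NOT w OR NOT x AND w
    = NOT x
Both reduce to NOT x, so they are equivalent.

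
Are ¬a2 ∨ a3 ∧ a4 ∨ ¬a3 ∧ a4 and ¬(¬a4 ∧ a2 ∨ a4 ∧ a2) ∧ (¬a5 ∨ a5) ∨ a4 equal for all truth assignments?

Yes

E1: ¬a2 ∨ a3 ∧ a4 ∨ ¬a3 ∧ a4
    = ¬a2 ∨ a4   (distribution)
E2: ¬(¬a4 ∧ a2 ∨ a4 ∧ a2) ∧ (¬a5 ∨ a5) ∨ a4
    = ¬a2 ∧ (¬a5 ∨ a5) ∨ a4   (distribution)
    = ¬a2 ∨ a4   (complement / identity)
Both reduce to ¬a2 ∨ a4, so they are equivalent.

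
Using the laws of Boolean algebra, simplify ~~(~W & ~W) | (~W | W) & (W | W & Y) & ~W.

~~(~W & ~W) | (~W | W) & (W | W & Y) & ~W
= ~W & ~W | (~W | W) & (W | W & Y) & ~W   (double negation)
= ~W & ~W | (~W | W) & W & ~W   (absorption)
= ~W & ~W | W & ~W   (complement / identity)
= ~W   (distribution)

~W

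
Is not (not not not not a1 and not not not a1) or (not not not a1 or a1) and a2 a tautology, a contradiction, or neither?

not (not not not not a1 and not not not a1) or (not not not a1 or a1) and a2
= not (not not not not a1 and not a1) or (not not not a1 or a1) and a2   — double negation
= not not not a1 or a1 or (not not not a1 or a1) and a2   — De Morgan
= not not not a1 or a1   — absorption
= not a1 or a1   — double negation
= True   — complement

tautology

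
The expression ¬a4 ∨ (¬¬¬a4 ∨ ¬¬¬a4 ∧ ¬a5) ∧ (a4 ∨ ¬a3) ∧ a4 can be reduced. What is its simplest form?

¬a4 ∨ (¬¬¬a4 ∨ ¬¬¬a4 ∧ ¬a5) ∧ (a4 ∨ ¬a3) ∧ a4
= ¬a4 ∨ ¬¬¬a4 ∧ (a4 ∨ ¬a3) ∧ a4   [absorption]
= ¬a4 ∨ ¬a4 ∧ (a4 ∨ ¬a3) ∧ a4   [double negation]
= ¬a4 ∨ ¬a4 ∧ a4   [absorption]
= ¬a4   [complement / identity]

¬a4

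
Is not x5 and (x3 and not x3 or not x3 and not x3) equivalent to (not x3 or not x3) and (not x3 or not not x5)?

E1: not x5 and (x3 and not x3 or not x3 and not x3)
    = not x5 and not x3   — distribution
E2: (not x3 or not x3) and (not x3 or not not x5)
    = (not x3 or not x3) and (not x3 or x5)   — double negation
    = not x3 and x5 or not x3   — distribution
    = not x3   — absorption
These differ: at x3=0, x5=1, E1 = 0 but E2 = 1.

No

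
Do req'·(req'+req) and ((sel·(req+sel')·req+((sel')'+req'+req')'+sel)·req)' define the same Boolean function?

Yes

E1: req'·(req'+req)
    = req'   [complement / identity]
E2: ((sel·(req+sel')·req+((sel')'+req'+req')'+sel)·req)'
    = ((sel·req+((sel')'+req'+req')'+sel)·req)'   [absorption]
    = ((sel·req+((sel')'+req')'+sel)·req)'   [idempotence]
    = ((sel·req+sel'·req+sel)·req)'   [De Morgan]
    = ((req+sel)·req)'   [distribution]
    = req'   [absorption]
Both reduce to req', so they are equivalent.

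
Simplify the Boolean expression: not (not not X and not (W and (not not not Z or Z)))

not X or W

not (not not X and not (W and (not not not Z or Z)))
= not (not not X and not (W and (not Z or Z)))   [double negation]
= not (not not X and not W)   [complement / identity]
= not X or W   [De Morgan]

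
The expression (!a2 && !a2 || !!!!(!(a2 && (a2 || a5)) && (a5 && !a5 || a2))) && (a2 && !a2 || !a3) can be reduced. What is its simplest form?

(!a2 && !a2 || !!!!(!(a2 && (a2 || a5)) && (a5 && !a5 || a2))) && (a2 && !a2 || !a3)
= (!a2 && !a2 || !!(!(a2 && (a2 || a5)) && (a5 && !a5 || a2))) && (a2 && !a2 || !a3)   (double negation)
= (!a2 && !a2 || !(a2 && (a2 || a5)) && (a5 && !a5 || a2)) && (a2 && !a2 || !a3)   (double negation)
= (!a2 && !a2 || !(a2 && (a2 || a5)) && (a5 && !a5 || a2)) && !a3   (complement / identity)
= (!a2 && !a2 || !(a2 && (a2 || a5)) && a2) && !a3   (complement / identity)
= (!a2 && !a2 || !a2 && a2) && !a3   (absorption)
= !a2 && !a3   (distribution)

!a2 && !a3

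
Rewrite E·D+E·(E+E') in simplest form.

E·D+E·(E+E')
= E·D+E   — complement / identity
= E   — absorption

E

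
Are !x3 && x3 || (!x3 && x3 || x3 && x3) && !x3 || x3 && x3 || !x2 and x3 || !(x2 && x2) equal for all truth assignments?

E1: !x3 && x3 || (!x3 && x3 || x3 && x3) && !x3 || x3 && x3 || !x2
    = !x3 && x3 || x3 && !x3 || x3 && x3 || !x2   [distribution]
    = !x3 && x3 || x3 && x3 || !x2   [complement / identity]
    = x3 || !x2   [distribution]
E2: x3 || !(x2 && x2)
    = x3 || !x2   [idempotence]
Both reduce to x3 || !x2, so they are equivalent.

Yes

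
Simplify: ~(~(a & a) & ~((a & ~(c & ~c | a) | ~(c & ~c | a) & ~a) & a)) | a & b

~(~(a & a) & ~((a & ~(c & ~c | a) | ~(c & ~c | a) & ~a) & a)) | a & b
= ~(~(a & a) & ~(~(c & ~c | a) & a)) | a & b   (distribution)
= ~(~(a & a) & ~(~a & a)) | a & b   (complement / identity)
= a & a | ~a & a | a & b   (De Morgan)
= a | a & b   (distribution)
= a   (absorption)

a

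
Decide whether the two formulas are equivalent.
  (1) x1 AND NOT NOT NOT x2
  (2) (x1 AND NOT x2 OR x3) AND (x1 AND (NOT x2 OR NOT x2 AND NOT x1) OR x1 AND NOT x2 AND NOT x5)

E1: x1 AND NOT NOT NOT x2
    = x1 AND NOT x2   (double negation)
E2: (x1 AND NOT x2 OR x3) AND (x1 AND (NOT x2 OR NOT x2 AND NOT x1) OR x1 AND NOT x2 AND NOT x5)
    = (x1 AND NOT x2 OR x3) AND (x1 AND NOT x2 OR x1 AND NOT x2 AND NOT x5)   (absorption)
    = (x1 AND NOT x2 OR x3) AND x1 AND NOT x2   (absorption)
    = x1 AND NOT x2   (absorption)
Both reduce to x1 AND NOT x2, so they are equivalent.

Yes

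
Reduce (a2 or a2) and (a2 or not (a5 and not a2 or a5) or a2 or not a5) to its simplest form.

(a2 or a2) and (a2 or not (a5 and not a2 or a5) or a2 or not a5)
= (a2 or a2) and (a2 or not a5 or a2 or not a5)   (absorption)
= a2 and (a2 or not a5 or a2 or not a5)   (idempotence)
= a2 and (a2 or not a5)   (idempotence)
= a2   (absorption)

a2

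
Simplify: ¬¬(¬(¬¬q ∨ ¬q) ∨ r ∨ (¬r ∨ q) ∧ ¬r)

True

¬¬(¬(¬¬q ∨ ¬q) ∨ r ∨ (¬r ∨ q) ∧ ¬r)
= ¬¬(¬q ∧ q ∨ r ∨ (¬r ∨ q) ∧ ¬r)   [De Morgan]
= ¬¬(¬q ∧ q ∨ r ∨ ¬r)   [absorption]
= ¬q ∧ q ∨ r ∨ ¬r   [double negation]
= r ∨ ¬r   [complement / identity]
= True   [complement]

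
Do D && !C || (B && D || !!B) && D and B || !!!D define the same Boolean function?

E1: D && !C || (B && D || !!B) && D
    = D && (!C || B && D || !!B)   — distribution
    = D && (!C || B && D || B)   — double negation
    = D && (!C || B)   — absorption
E2: B || !!!D
    = B || !D   — double negation
These differ: at B=0, C=0, D=0, E1 = 0 but E2 = 1.

No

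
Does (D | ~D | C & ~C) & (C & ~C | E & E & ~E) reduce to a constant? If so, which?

(D | ~D | C & ~C) & (C & ~C | E & E & ~E)
= (D | ~D) & (C & ~C | E & E & ~E)   (complement / identity)
= C & ~C | E & E & ~E   (complement / identity)
= C & ~C | E & ~E   (idempotence)
= E & ~E   (complement / identity)
= 0   (complement)

yes, False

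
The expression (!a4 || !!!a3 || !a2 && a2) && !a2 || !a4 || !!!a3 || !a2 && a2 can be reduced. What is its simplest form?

!a4 || !a3

(!a4 || !!!a3 || !a2 && a2) && !a2 || !a4 || !!!a3 || !a2 && a2
= !a4 || !!!a3 || !a2 && a2   [absorption]
= !a4 || !a3 || !a2 && a2   [double negation]
= !a4 || !a3   [complement / identity]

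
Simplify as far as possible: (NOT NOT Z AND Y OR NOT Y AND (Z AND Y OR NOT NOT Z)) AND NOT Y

Z AND NOT Y

(NOT NOT Z AND Y OR NOT Y AND (Z AND Y OR NOT NOT Z)) AND NOT Y
= (NOT NOT Z AND Y OR NOT Y AND (Z AND Y OR Z)) AND NOT Y   (double negation)
= (NOT NOT Z AND Y OR NOT Y AND Z) AND NOT Y   (absorption)
= (Z AND Y OR NOT Y AND Z) AND NOT Y   (double negation)
= Z AND NOT Y   (distribution)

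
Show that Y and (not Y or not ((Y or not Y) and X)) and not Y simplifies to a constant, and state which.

False

Y and (not Y or not ((Y or not Y) and X)) and not Y
= Y and (not Y or not X) and not Y
= Y and not Y
= False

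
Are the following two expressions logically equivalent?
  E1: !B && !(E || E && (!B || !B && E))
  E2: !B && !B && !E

E1: !B && !(E || E && (!B || !B && E))
    = !B && !(E || E && !B)   — absorption
    = !B && !E   — absorption
E2: !B && !B && !E
    = !B && !E   — idempotence
Both reduce to !B && !E, so they are equivalent.

Yes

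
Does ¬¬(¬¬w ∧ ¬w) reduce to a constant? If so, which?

yes, False

¬¬(¬¬w ∧ ¬w)
= ¬¬w ∧ ¬w   — double negation
= w ∧ ¬w   — double negation
= False   — complement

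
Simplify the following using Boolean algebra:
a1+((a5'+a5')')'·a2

a1+((a5'+a5')')'·a2
= a1+(a5'+a5')·a2
= a1+a5'·a2

a1+a5'·a2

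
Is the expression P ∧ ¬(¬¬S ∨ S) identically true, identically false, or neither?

neither

P ∧ ¬(¬¬S ∨ S)
= P ∧ ¬(S ∨ S)   (double negation)
= P ∧ ¬S   (idempotence)
This depends on P, S, so it is not a constant.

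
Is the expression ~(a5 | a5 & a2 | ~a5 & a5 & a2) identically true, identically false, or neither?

~(a5 | a5 & a2 | ~a5 & a5 & a2)
= ~(a5 | (a5 | ~a5 & a5) & a2)   — distribution
= ~(a5 | a5 & a2)   — complement / identity
= ~a5   — absorption
This depends on a5, so it is not a constant.

neither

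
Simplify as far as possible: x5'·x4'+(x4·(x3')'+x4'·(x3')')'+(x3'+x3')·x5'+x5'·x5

x5'·x4'+(x4·(x3')'+x4'·(x3')')'+(x3'+x3')·x5'+x5'·x5
= x5'·x4'+((x3')')'+(x3'+x3')·x5'+x5'·x5
= x5'·x4'+((x3')')'+x3'·x5'+x5'·x5
= x5'·x4'+((x3')')'+x3'·x5'
= x5'·x4'+x3'+x3'·x5'
= x5'·x4'+x3'

x5'·x4'+x3'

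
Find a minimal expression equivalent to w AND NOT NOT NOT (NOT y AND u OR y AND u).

w AND NOT u

w AND NOT NOT NOT (NOT y AND u OR y AND u)
= w AND NOT NOT NOT u   (distribution)
= w AND NOT u   (double negation)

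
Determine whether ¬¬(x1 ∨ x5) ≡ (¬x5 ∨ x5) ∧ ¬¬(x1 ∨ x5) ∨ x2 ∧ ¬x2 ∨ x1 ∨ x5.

E1: ¬¬(x1 ∨ x5)
    = x1 ∨ x5   (double negation)
E2: (¬x5 ∨ x5) ∧ ¬¬(x1 ∨ x5) ∨ x2 ∧ ¬x2 ∨ x1 ∨ x5
    = (¬x5 ∨ x5) ∧ (x1 ∨ x5) ∨ x2 ∧ ¬x2 ∨ x1 ∨ x5   (double negation)
    = (¬x5 ∨ x5) ∧ (x1 ∨ x5) ∨ x1 ∨ x5   (complement / identity)
    = x1 ∨ x5 ∨ x1 ∨ x5   (complement / identity)
    = x1 ∨ x5   (idempotence)
Both reduce to x1 ∨ x5, so they are equivalent.

Yes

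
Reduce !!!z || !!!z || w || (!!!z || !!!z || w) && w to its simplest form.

!z || w

!!!z || !!!z || w || (!!!z || !!!z || w) && w
= !!!z || !!!z || w
= !!!z || w
= !z || w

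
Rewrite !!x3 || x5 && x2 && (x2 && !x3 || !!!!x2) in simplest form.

x3 || x5 && x2

!!x3 || x5 && x2 && (x2 && !x3 || !!!!x2)
= !!x3 || x5 && x2 && (x2 && !x3 || !!x2)   (double negation)
= !!x3 || x5 && x2 && (x2 && !x3 || x2)   (double negation)
= x3 || x5 && x2 && (x2 && !x3 || x2)   (double negation)
= x3 || x5 && x2 && x2   (absorption)
= x3 || x5 && x2   (idempotence)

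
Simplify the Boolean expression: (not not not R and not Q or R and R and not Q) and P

not Q and P

(not not not R and not Q or R and R and not Q) and P
= (not R and not Q or R and R and not Q) and P
= (not R and not Q or R and not Q) and P
= not Q and P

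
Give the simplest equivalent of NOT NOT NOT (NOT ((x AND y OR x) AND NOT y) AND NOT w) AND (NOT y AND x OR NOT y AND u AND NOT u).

x AND NOT y

NOT NOT NOT (NOT ((x AND y OR x) AND NOT y) AND NOT w) AND (NOT y AND x OR NOT y AND u AND NOT u)
= NOT NOT NOT (NOT ((x AND y OR x) AND NOT y) AND NOT w) AND (x OR u AND NOT u) AND NOT y   (distribution)
= NOT (NOT ((x AND y OR x) AND NOT y) AND NOT w) AND (x OR u AND NOT u) AND NOT y   (double negation)
= NOT (NOT (x AND NOT y) AND NOT w) AND (x OR u AND NOT u) AND NOT y   (absorption)
= (x AND NOT y OR w) AND (x OR u AND NOT u) AND NOT y   (De Morgan)
= (x AND NOT y OR w) AND x AND NOT y   (complement / identity)
= x AND NOT y   (absorption)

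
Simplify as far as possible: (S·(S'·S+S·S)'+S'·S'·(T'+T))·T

(S·(S'·S+S·S)'+S'·S'·(T'+T))·T
= (S·S'+S'·S'·(T'+T))·T   (distribution)
= (S·S'+S'·S')·T   (complement / identity)
= S'·T   (distribution)

S'·T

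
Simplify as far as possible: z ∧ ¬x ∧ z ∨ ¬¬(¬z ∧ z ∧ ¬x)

z ∧ ¬x

z ∧ ¬x ∧ z ∨ ¬¬(¬z ∧ z ∧ ¬x)
= z ∧ ¬x ∧ z ∨ ¬z ∧ z ∧ ¬x   (double negation)
= z ∧ ¬x   (distribution)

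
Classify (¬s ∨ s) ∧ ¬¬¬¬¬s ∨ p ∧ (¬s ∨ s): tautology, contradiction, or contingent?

contingent

(¬s ∨ s) ∧ ¬¬¬¬¬s ∨ p ∧ (¬s ∨ s)
= ¬¬¬¬¬s ∨ p ∧ (¬s ∨ s)
= ¬¬¬s ∨ p ∧ (¬s ∨ s)
= ¬¬¬s ∨ p
= ¬s ∨ p
This depends on p, s, so it is not a constant.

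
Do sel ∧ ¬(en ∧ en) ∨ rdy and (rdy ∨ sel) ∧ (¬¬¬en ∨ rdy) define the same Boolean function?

Yes

E1: sel ∧ ¬(en ∧ en) ∨ rdy
    = sel ∧ ¬en ∨ rdy   [idempotence]
E2: (rdy ∨ sel) ∧ (¬¬¬en ∨ rdy)
    = (rdy ∨ sel) ∧ (¬en ∨ rdy)   [double negation]
    = sel ∧ ¬en ∨ rdy   [distribution]
Both reduce to sel ∧ ¬en ∨ rdy, so they are equivalent.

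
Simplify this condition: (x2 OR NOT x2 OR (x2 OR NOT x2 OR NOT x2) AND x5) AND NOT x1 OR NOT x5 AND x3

NOT x1 OR NOT x5 AND x3

(x2 OR NOT x2 OR (x2 OR NOT x2 OR NOT x2) AND x5) AND NOT x1 OR NOT x5 AND x3
= (x2 OR NOT x2 OR (x2 OR NOT x2) AND x5) AND NOT x1 OR NOT x5 AND x3
= (x2 OR NOT x2) AND NOT x1 OR NOT x5 AND x3
= NOT x1 OR NOT x5 AND x3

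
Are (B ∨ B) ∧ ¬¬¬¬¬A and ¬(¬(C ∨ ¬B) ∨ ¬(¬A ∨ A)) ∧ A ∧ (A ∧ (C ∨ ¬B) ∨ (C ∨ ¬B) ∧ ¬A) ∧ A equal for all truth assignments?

No

E1: (B ∨ B) ∧ ¬¬¬¬¬A
    = B ∧ ¬¬¬¬¬A   [idempotence]
    = B ∧ ¬¬¬A   [double negation]
    = B ∧ ¬A   [double negation]
E2: ¬(¬(C ∨ ¬B) ∨ ¬(¬A ∨ A)) ∧ A ∧ (A ∧ (C ∨ ¬B) ∨ (C ∨ ¬B) ∧ ¬A) ∧ A
    = ¬(¬(C ∨ ¬B) ∨ ¬(¬A ∨ A)) ∧ A ∧ (C ∨ ¬B) ∧ A   [distribution]
    = (C ∨ ¬B) ∧ (¬A ∨ A) ∧ A ∧ (C ∨ ¬B) ∧ A   [De Morgan]
    = (C ∨ ¬B) ∧ A ∧ (C ∨ ¬B) ∧ A   [complement / identity]
    = (C ∨ ¬B) ∧ A   [idempotence]
These differ: at A=1, B=0, C=1, E1 = 0 but E2 = 1.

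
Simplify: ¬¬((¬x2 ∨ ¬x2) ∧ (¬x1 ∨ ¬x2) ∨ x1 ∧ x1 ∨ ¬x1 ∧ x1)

¬x2 ∨ x1

¬¬((¬x2 ∨ ¬x2) ∧ (¬x1 ∨ ¬x2) ∨ x1 ∧ x1 ∨ ¬x1 ∧ x1)
= ¬¬(¬x2 ∨ ¬x2 ∧ ¬x1 ∨ x1 ∧ x1 ∨ ¬x1 ∧ x1)   (distribution)
= ¬¬(¬x2 ∨ x1 ∧ x1 ∨ ¬x1 ∧ x1)   (absorption)
= ¬¬(¬x2 ∨ x1 ∧ (x1 ∨ ¬x1))   (distribution)
= ¬x2 ∨ x1 ∧ (x1 ∨ ¬x1)   (double negation)
= ¬x2 ∨ x1   (complement / identity)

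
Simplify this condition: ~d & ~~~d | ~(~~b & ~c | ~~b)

~d & ~~~d | ~(~~b & ~c | ~~b)
= ~d & ~~~d | ~~~b   [absorption]
= ~d & ~d | ~~~b   [double negation]
= ~d & ~d | ~b   [double negation]
= ~d | ~b   [idempotence]

~d | ~b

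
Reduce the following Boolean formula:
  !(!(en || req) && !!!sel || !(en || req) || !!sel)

!(!(en || req) && !!!sel || !(en || req) || !!sel)
= !(!(en || req) && !sel || !(en || req) || !!sel)   — double negation
= !(!(en || req) || !!sel)   — absorption
= (en || req) && !sel   — De Morgan

(en || req) && !sel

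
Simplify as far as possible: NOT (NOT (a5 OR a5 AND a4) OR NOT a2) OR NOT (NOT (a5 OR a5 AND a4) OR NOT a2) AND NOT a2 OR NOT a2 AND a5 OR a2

a5 OR a2

NOT (NOT (a5 OR a5 AND a4) OR NOT a2) OR NOT (NOT (a5 OR a5 AND a4) OR NOT a2) AND NOT a2 OR NOT a2 AND a5 OR a2
= NOT (NOT (a5 OR a5 AND a4) OR NOT a2) OR NOT a2 AND a5 OR a2   [absorption]
= NOT (NOT a5 OR NOT a2) OR NOT a2 AND a5 OR a2   [absorption]
= a5 AND a2 OR NOT a2 AND a5 OR a2   [De Morgan]
= a5 OR a2   [distribution]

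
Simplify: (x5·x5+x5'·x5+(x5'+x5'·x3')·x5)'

x5'

(x5·x5+x5'·x5+(x5'+x5'·x3')·x5)'
= (x5·x5+x5'·x5+x5'·x5)'
= (x5·x5+x5'·x5)'
= x5'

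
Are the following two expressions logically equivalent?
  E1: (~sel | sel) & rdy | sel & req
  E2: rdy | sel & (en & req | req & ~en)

Yes

E1: (~sel | sel) & rdy | sel & req
    = rdy | sel & req   [complement / identity]
E2: rdy | sel & (en & req | req & ~en)
    = rdy | sel & req   [distribution]
Both reduce to rdy | sel & req, so they are equivalent.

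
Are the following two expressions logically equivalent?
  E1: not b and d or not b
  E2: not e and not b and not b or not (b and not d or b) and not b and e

Yes

E1: not b and d or not b
    = not b
E2: not e and not b and not b or not (b and not d or b) and not b and e
    = not e and not b and not b or not b and not b and e
    = not b and not b
    = not b
Both reduce to not b, so they are equivalent.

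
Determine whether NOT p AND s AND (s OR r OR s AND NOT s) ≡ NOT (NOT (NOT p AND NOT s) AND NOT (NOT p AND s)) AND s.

Yes

E1: NOT p AND s AND (s OR r OR s AND NOT s)
    = NOT p AND s AND (s OR r)   (complement / identity)
    = NOT p AND s   (absorption)
E2: NOT (NOT (NOT p AND NOT s) AND NOT (NOT p AND s)) AND s
    = (NOT p AND NOT s OR NOT p AND s) AND s   (De Morgan)
    = NOT p AND s   (distribution)
Both reduce to NOT p AND s, so they are equivalent.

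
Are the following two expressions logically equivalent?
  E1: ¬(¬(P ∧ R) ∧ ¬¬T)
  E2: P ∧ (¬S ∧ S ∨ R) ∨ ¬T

E1: ¬(¬(P ∧ R) ∧ ¬¬T)
    = P ∧ R ∨ ¬T
E2: P ∧ (¬S ∧ S ∨ R) ∨ ¬T
    = P ∧ R ∨ ¬T
Both reduce to P ∧ R ∨ ¬T, so they are equivalent.

Yes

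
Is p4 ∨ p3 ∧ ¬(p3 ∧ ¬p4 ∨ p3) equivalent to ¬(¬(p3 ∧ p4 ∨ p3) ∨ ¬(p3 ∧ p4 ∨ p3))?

No

E1: p4 ∨ p3 ∧ ¬(p3 ∧ ¬p4 ∨ p3)
    = p4 ∨ p3 ∧ ¬p3   — absorption
    = p4   — complement / identity
E2: ¬(¬(p3 ∧ p4 ∨ p3) ∨ ¬(p3 ∧ p4 ∨ p3))
    = (p3 ∧ p4 ∨ p3) ∧ (p3 ∧ p4 ∨ p3)   — De Morgan
    = p3 ∧ p4 ∨ p3   — idempotence
    = p3   — absorption
These differ: at p3=0, p4=1, E1 = 1 but E2 = 0.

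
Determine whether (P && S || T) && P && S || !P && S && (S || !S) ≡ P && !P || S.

E1: (P && S || T) && P && S || !P && S && (S || !S)
    = (P && S || T) && P && S || !P && S
    = P && S || !P && S
    = S
E2: P && !P || S
    = S
Both reduce to S, so they are equivalent.

Yes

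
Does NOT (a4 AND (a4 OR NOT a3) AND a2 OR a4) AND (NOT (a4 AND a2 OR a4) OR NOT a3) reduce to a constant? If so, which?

NOT (a4 AND (a4 OR NOT a3) AND a2 OR a4) AND (NOT (a4 AND a2 OR a4) OR NOT a3)
= NOT (a4 AND a2 OR a4) AND (NOT (a4 AND a2 OR a4) OR NOT a3)   [absorption]
= NOT (a4 AND a2 OR a4)   [absorption]
= NOT a4   [absorption]
This depends on a4, so it is not a constant.

no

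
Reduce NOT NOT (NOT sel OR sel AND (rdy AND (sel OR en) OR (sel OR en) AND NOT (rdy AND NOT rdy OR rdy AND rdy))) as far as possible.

TRUE

NOT NOT (NOT sel OR sel AND (rdy AND (sel OR en) OR (sel OR en) AND NOT (rdy AND NOT rdy OR rdy AND rdy)))
= NOT NOT (NOT sel OR sel AND (rdy AND (sel OR en) OR (sel OR en) AND NOT rdy))   — distribution
= NOT sel OR sel AND (rdy AND (sel OR en) OR (sel OR en) AND NOT rdy)   — double negation
= NOT sel OR sel AND (sel OR en)   — distribution
= NOT sel OR sel   — absorption
= TRUE   — complement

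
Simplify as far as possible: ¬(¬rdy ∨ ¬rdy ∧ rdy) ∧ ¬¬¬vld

¬(¬rdy ∨ ¬rdy ∧ rdy) ∧ ¬¬¬vld
= ¬¬rdy ∧ ¬¬¬vld   (complement / identity)
= rdy ∧ ¬¬¬vld   (double negation)
= rdy ∧ ¬vld   (double negation)

rdy ∧ ¬vld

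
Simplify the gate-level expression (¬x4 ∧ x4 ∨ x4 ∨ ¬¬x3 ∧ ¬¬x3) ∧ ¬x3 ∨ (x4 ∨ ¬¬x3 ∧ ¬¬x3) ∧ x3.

x4 ∨ x3

(¬x4 ∧ x4 ∨ x4 ∨ ¬¬x3 ∧ ¬¬x3) ∧ ¬x3 ∨ (x4 ∨ ¬¬x3 ∧ ¬¬x3) ∧ x3
= (x4 ∨ ¬¬x3 ∧ ¬¬x3) ∧ ¬x3 ∨ (x4 ∨ ¬¬x3 ∧ ¬¬x3) ∧ x3   — complement / identity
= x4 ∨ ¬¬x3 ∧ ¬¬x3   — distribution
= x4 ∨ ¬¬x3   — idempotence
= x4 ∨ x3   — double negation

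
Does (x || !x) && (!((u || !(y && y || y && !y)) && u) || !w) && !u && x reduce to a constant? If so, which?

(x || !x) && (!((u || !(y && y || y && !y)) && u) || !w) && !u && x
= (x || !x) && (!((u || !y) && u) || !w) && !u && x   (distribution)
= (x || !x) && (!u || !w) && !u && x   (absorption)
= (!u || !w) && !u && x   (complement / identity)
= !u && x   (absorption)
This depends on u, x, so it is not a constant.

no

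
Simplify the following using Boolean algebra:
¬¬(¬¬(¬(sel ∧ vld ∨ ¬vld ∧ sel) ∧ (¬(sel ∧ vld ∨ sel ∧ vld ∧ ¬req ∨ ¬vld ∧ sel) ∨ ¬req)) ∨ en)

¬¬(¬¬(¬(sel ∧ vld ∨ ¬vld ∧ sel) ∧ (¬(sel ∧ vld ∨ sel ∧ vld ∧ ¬req ∨ ¬vld ∧ sel) ∨ ¬req)) ∨ en)
= ¬¬(¬¬(¬(sel ∧ vld ∨ ¬vld ∧ sel) ∧ (¬(sel ∧ vld ∨ ¬vld ∧ sel) ∨ ¬req)) ∨ en)   [absorption]
= ¬¬(¬(sel ∧ vld ∨ ¬vld ∧ sel) ∧ (¬(sel ∧ vld ∨ ¬vld ∧ sel) ∨ ¬req)) ∨ en   [double negation]
= ¬¬¬(sel ∧ vld ∨ ¬vld ∧ sel) ∨ en   [absorption]
= ¬(sel ∧ vld ∨ ¬vld ∧ sel) ∨ en   [double negation]
= ¬sel ∨ en   [distribution]

¬sel ∨ en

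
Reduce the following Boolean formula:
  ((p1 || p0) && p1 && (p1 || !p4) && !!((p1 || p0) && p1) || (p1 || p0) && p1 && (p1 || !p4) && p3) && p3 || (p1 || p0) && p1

p1

((p1 || p0) && p1 && (p1 || !p4) && !!((p1 || p0) && p1) || (p1 || p0) && p1 && (p1 || !p4) && p3) && p3 || (p1 || p0) && p1
= (!!((p1 || p0) && p1) || p3) && (p1 || p0) && p1 && (p1 || !p4) && p3 || (p1 || p0) && p1   [distribution]
= (!!((p1 || p0) && p1) || p3) && (p1 || p0) && p1 && p3 || (p1 || p0) && p1   [absorption]
= ((p1 || p0) && p1 || p3) && (p1 || p0) && p1 && p3 || (p1 || p0) && p1   [double negation]
= (p1 || p0) && p1 && p3 || (p1 || p0) && p1   [absorption]
= (p1 || p0) && p1   [absorption]
= p1   [absorption]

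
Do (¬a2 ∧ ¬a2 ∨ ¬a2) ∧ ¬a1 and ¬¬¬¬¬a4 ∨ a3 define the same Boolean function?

No

E1: (¬a2 ∧ ¬a2 ∨ ¬a2) ∧ ¬a1
    = (¬a2 ∨ ¬a2) ∧ ¬a1   [idempotence]
    = ¬a2 ∧ ¬a1   [idempotence]
E2: ¬¬¬¬¬a4 ∨ a3
    = ¬¬¬a4 ∨ a3   [double negation]
    = ¬a4 ∨ a3   [double negation]
These differ: at a1=1, a2=1, a3=1, a4=0, E1 = 0 but E2 = 1.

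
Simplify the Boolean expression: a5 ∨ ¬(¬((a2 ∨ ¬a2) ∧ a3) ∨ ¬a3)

a5 ∨ ¬(¬((a2 ∨ ¬a2) ∧ a3) ∨ ¬a3)
= a5 ∨ ¬(¬a3 ∨ ¬a3)   (complement / identity)
= a5 ∨ a3 ∧ a3   (De Morgan)
= a5 ∨ a3   (idempotence)

a5 ∨ a3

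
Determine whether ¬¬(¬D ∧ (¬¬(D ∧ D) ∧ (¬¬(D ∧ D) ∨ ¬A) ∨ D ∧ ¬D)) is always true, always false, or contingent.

always false

¬¬(¬D ∧ (¬¬(D ∧ D) ∧ (¬¬(D ∧ D) ∨ ¬A) ∨ D ∧ ¬D))
= ¬¬(¬D ∧ (¬¬(D ∧ D) ∨ D ∧ ¬D))   — absorption
= ¬¬(¬D ∧ (D ∧ D ∨ D ∧ ¬D))   — double negation
= ¬¬(¬D ∧ D)   — distribution
= ¬D ∧ D   — double negation
= False   — complement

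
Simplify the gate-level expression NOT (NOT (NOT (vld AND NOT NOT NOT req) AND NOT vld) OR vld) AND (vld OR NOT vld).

NOT vld

NOT (NOT (NOT (vld AND NOT NOT NOT req) AND NOT vld) OR vld) AND (vld OR NOT vld)
= NOT (NOT (NOT (vld AND NOT NOT NOT req) AND NOT vld) OR vld)
= NOT (NOT (NOT (vld AND NOT req) AND NOT vld) OR vld)
= NOT (vld AND NOT req OR vld OR vld)
= NOT (vld OR vld)
= NOT vld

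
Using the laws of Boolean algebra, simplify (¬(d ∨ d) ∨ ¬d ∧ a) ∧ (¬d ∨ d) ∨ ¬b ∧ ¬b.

¬d ∨ ¬b

(¬(d ∨ d) ∨ ¬d ∧ a) ∧ (¬d ∨ d) ∨ ¬b ∧ ¬b
= ¬(d ∨ d) ∨ ¬d ∧ a ∨ ¬b ∧ ¬b   — complement / identity
= ¬(d ∨ d) ∨ ¬d ∧ a ∨ ¬b   — idempotence
= ¬d ∨ ¬d ∧ a ∨ ¬b   — idempotence
= ¬d ∨ ¬b   — absorption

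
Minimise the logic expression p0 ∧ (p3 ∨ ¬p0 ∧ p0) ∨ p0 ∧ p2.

p0 ∧ (p3 ∨ ¬p0 ∧ p0) ∨ p0 ∧ p2
= p0 ∧ (p3 ∨ ¬p0 ∧ p0 ∨ p2)
= p0 ∧ (p3 ∨ p2)

p0 ∧ (p3 ∨ p2)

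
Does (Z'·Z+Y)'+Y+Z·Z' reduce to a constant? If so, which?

yes, True

(Z'·Z+Y)'+Y+Z·Z'
= Y'+Y+Z·Z'   — complement / identity
= Y'+Y   — complement / identity
= 1   — complement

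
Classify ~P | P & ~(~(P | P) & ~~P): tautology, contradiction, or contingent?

tautology

~P | P & ~(~(P | P) & ~~P)
= ~P | P & (P | P | ~P)   (De Morgan)
= ~P | P & (P | ~P)   (idempotence)
= ~P | P   (complement / identity)
= 1   (complement)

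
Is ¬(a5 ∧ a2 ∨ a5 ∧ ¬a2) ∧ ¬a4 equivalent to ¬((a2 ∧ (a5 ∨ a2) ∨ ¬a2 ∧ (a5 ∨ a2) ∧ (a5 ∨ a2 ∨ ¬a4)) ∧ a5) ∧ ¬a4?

Yes

E1: ¬(a5 ∧ a2 ∨ a5 ∧ ¬a2) ∧ ¬a4
    = ¬a5 ∧ ¬a4   [distribution]
E2: ¬((a2 ∧ (a5 ∨ a2) ∨ ¬a2 ∧ (a5 ∨ a2) ∧ (a5 ∨ a2 ∨ ¬a4)) ∧ a5) ∧ ¬a4
    = ¬((a2 ∧ (a5 ∨ a2) ∨ ¬a2 ∧ (a5 ∨ a2)) ∧ a5) ∧ ¬a4   [absorption]
    = ¬((a5 ∨ a2) ∧ a5) ∧ ¬a4   [distribution]
    = ¬a5 ∧ ¬a4   [absorption]
Both reduce to ¬a5 ∧ ¬a4, so they are equivalent.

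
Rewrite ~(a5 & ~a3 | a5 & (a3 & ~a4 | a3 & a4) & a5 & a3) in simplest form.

~(a5 & ~a3 | a5 & (a3 & ~a4 | a3 & a4) & a5 & a3)
= ~(a5 & ~a3 | a5 & a3 & a5 & a3)
= ~(a5 & ~a3 | a5 & a3)
= ~a5

~a5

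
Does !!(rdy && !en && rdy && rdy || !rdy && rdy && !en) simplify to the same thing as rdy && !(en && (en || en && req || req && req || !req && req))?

E1: !!(rdy && !en && rdy && rdy || !rdy && rdy && !en)
    = !!(rdy && !en && rdy || !rdy && rdy && !en)   (idempotence)
    = rdy && !en && rdy || !rdy && rdy && !en   (double negation)
    = rdy && !en   (distribution)
E2: rdy && !(en && (en || en && req || req && req || !req && req))
    = rdy && !(en && (en || req && req || !req && req))   (absorption)
    = rdy && !(en && (en || req))   (distribution)
    = rdy && !en   (absorption)
Both reduce to rdy && !en, so they are equivalent.

Yes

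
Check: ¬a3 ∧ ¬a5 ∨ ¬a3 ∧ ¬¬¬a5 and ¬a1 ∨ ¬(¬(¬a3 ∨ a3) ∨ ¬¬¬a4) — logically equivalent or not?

No

E1: ¬a3 ∧ ¬a5 ∨ ¬a3 ∧ ¬¬¬a5
    = ¬a3 ∧ ¬a5 ∨ ¬a3 ∧ ¬a5
    = ¬a3 ∧ ¬a5
E2: ¬a1 ∨ ¬(¬(¬a3 ∨ a3) ∨ ¬¬¬a4)
    = ¬a1 ∨ (¬a3 ∨ a3) ∧ ¬¬a4
    = ¬a1 ∨ (¬a3 ∨ a3) ∧ a4
    = ¬a1 ∨ a4
These differ: at a1=0, a3=1, a4=0, a5=1, E1 = 0 but E2 = 1.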